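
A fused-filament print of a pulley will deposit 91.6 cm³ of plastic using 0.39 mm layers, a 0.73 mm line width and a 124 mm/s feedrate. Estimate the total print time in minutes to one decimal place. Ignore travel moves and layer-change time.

43.2 minutes

Bead cross-section = 0.39 × 0.73, so 0.2847 mm².
Path length: 91600 mm³ / 0.2847 mm² → 321742.2 mm.
Print-move time = 321742.2 / 124, so 2594.7 s.
2594.7 s = 43.2 minutes.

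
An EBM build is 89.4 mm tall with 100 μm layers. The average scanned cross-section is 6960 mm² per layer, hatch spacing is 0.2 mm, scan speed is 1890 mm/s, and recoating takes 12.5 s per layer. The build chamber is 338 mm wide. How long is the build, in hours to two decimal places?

Number of layers: 89.4 / 0.1 → 894 (rounded up).
Hatch length per layer: 6960 / 0.2 → 34800 mm.
Per-layer scan time = 34800 / 1890, so 18.4127 s.
Per-layer time = 18.4127 + 12.5, so 30.9127 s.
Build time = 894 × 30.9127 = 27635.9538 s = 7.68 hours.

7.68 hours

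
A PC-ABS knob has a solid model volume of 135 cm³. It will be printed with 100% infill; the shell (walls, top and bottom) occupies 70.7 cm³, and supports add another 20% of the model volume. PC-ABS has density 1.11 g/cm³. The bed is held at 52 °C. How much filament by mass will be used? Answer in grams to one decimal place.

179.8 g

Volume inside the shell: 135 − 70.7 → 64.3 cm³.
Deposited infill = 1.00 × 64.3 = 64.3 cm³.
Support: 0.20 × 135 → 27 cm³.
Total printed volume: 70.7 + 64.3 + 27 → 162 cm³.
Mass = 162 × 1.11, so 179.82 g.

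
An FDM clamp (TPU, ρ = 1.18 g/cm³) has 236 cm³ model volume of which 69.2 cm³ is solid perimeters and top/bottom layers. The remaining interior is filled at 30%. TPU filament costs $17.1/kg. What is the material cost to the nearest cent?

$2.41

Infill region = 236 − 69.2, so 166.8 cm³.
Infill deposited = 0.30 × 166.8, so 50.04 cm³.
Deposited volume: 69.2 + 50.04 → 119.24 cm³.
Mass = 119.24 × 1.18, so 140.7032 g.
At $17.1/kg: 140.7032/1000 × 17.1 = $2.41.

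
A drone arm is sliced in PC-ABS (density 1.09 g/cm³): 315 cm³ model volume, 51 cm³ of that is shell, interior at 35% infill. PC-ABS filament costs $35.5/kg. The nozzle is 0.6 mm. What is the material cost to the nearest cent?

Interior volume = 315 − 51 = 264 cm³.
Deposited infill = 0.35 × 264 = 92.4 cm³.
Deposited volume = 51 + 92.4 = 143.4 cm³.
Mass = 143.4 × 1.09 = 156.306 g.
Cost = 156.306 g / 1000 × $35.5/kg = $5.55.

$5.55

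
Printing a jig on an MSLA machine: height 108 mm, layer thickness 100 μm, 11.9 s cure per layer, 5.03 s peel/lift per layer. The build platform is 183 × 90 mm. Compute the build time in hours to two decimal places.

Layer count = ceil(108 / 0.1) = 1080.
Cycle time = 11.9 + 5.03, so 16.93 s.
Total = 1080 × 16.93 = 18284.4 s = 5.08 hours.

5.08 hours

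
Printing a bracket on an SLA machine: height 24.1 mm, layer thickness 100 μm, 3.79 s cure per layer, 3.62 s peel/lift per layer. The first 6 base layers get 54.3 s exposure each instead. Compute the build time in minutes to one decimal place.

Layers = ⌈24.1/0.1⌉ = 241.
Bottom layers = 6 × (54.3 + 3.62), so 347.52 s.
Regular layers = 235 × (3.79 + 3.62) = 1741.35 s.
Sum: 347.52 + 1741.35 = 2088.87 s → 34.8 minutes.

34.8 minutes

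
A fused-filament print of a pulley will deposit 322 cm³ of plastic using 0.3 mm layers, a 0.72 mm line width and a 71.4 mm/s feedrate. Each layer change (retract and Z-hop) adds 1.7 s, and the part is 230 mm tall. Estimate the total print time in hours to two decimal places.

6.16 hours

Bead cross-section = 0.3 × 0.72, so 0.216 mm².
Toolpath length = 322 cm³ / 0.216 mm² = 322000 / 0.216 = 1490740.7 mm.
Print-move time = 1490740.7 / 71.4, so 20878.7 s.
Layers = ⌈230/0.3⌉ = 767.
Non-print overhead = 767 × 1.7 = 1303.9 s.
Altogether 20878.7 + 1303.9 = 22182.6 s, i.e. 6.16 hours.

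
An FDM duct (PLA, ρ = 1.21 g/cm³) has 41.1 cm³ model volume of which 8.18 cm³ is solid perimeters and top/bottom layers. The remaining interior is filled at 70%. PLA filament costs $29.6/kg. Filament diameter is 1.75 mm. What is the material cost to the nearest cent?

$1.12

Interior volume = 41.1 − 8.18 = 32.92 cm³.
Infill deposited = 0.70 × 32.92 = 23.044 cm³.
Total extruded = 8.18 + 23.044, so 31.224 cm³.
Mass = 31.224 × 1.21 = 37.78104 g.
Cost = 37.78104 g / 1000 × $29.6/kg = $1.12.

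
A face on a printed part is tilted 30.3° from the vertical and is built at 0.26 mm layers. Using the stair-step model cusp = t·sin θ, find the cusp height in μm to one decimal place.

h_c = t·sin θ = 0.26 × 0.5045 = 0.13117 mm (131.2 μm).

131.2 μm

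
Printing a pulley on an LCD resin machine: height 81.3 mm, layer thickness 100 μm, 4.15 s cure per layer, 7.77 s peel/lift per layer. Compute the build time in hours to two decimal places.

2.69 hours

Layers = ⌈81.3/0.1⌉ = 813.
Each layer takes = 4.15 + 7.77 = 11.92 s.
Total = 813 × 11.92 = 9690.96 s = 2.69 hours.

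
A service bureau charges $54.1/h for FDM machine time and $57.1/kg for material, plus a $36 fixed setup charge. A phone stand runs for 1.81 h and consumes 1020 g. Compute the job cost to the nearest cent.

Machine-time cost: 54.1 × 1.81 → $97.921.
Material charge = 57.1 × 1020/1000, so $58.242.
Total = 97.921 + 58.242 + 36 = 192.163 ≈ $192.16.

$192.16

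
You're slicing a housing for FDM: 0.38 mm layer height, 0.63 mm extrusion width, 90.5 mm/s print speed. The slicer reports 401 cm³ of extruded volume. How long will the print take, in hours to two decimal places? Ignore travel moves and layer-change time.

Bead cross-section = 0.38 × 0.63, so 0.2394 mm².
Toolpath length = 401 cm³ / 0.2394 mm² = 401000 / 0.2394 = 1675020.9 mm.
Extrusion time: 1675020.9 / 90.5 → 18508.5 s.
18508.5 s = 5.14 hours.

5.14 hours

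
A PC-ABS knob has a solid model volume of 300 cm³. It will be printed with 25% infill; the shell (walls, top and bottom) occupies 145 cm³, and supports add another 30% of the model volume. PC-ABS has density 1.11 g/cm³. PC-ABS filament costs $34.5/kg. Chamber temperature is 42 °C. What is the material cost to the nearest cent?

Volume inside the shell = 300 − 145 = 155 cm³.
Infill deposited: 0.25 × 155 → 38.75 cm³.
Support: 0.30 × 300 → 90 cm³.
Deposited volume: 145 + 38.75 + 90 → 273.75 cm³.
Mass = 273.75 × 1.11, so 303.8625 g.
At $34.5/kg: 303.8625/1000 × 34.5 = $10.48.

$10.48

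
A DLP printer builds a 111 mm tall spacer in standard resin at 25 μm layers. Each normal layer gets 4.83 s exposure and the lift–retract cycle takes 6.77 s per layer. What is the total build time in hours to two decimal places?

14.31 hours

Layers = ⌈111/0.025⌉ = 4440.
Cycle time: 4.83 + 6.77 → 11.6 s.
Total = 4440 × 11.6 = 51504 s = 14.31 hours.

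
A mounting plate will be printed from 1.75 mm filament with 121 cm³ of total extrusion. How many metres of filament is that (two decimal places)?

Cross-section of 1.75 mm filament: π·(1.75/2)² = 2.4053 mm².
Length = 121 cm³ / 2.4053 mm² = 121000 / 2.4053 = 50305.58 mm = 50.31 m.

50.31 m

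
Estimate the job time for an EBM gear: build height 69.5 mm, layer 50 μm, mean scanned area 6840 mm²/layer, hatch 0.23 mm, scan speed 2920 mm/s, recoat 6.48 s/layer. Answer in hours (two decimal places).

6.43 hours

Layers = ⌈69.5/0.05⌉ = 1390.
Per-layer scan distance = 6840 / 0.23 = 29739.1 mm.
Scan time per layer: 29739.1 / 2920 → 10.1846 s.
Layer cycle = 10.1846 + 6.48, so 16.6646 s.
Total: 1390 × 16.6646 s = 23163.794 s → 6.43 hours.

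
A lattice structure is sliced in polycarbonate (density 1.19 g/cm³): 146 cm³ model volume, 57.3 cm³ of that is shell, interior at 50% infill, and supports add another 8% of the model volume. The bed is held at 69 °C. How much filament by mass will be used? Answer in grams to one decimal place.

Interior volume = 146 − 57.3, so 88.7 cm³.
Infill deposited: 0.50 × 88.7 → 44.35 cm³.
Support = 0.08 × 146, so 11.68 cm³.
Total printed volume: 57.3 + 44.35 + 11.68 → 113.33 cm³.
Mass: 113.33 × 1.19 → 134.8627 g.

134.9 g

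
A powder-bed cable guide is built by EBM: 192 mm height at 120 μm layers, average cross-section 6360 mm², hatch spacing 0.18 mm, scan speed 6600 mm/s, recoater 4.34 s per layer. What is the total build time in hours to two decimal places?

Layer count = ceil(192 / 0.12) = 1600.
Scan path per layer: 6360 / 0.18 → 35333.3 mm.
Per-layer scan time = 35333.3 / 6600, so 5.3535 s.
Per-layer time = 5.3535 + 4.34, so 9.6935 s.
Build time = 1600 × 9.6935 = 15509.6 s = 4.31 hours.

4.31 hours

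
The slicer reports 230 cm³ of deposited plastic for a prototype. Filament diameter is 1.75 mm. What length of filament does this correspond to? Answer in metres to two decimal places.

95.62 m

Filament cross-section = π × (1.75/2)² = 2.4053 mm².
L = 230000 mm³ / 2.4053 mm² = 95622.17 mm, i.e. 95.62 m.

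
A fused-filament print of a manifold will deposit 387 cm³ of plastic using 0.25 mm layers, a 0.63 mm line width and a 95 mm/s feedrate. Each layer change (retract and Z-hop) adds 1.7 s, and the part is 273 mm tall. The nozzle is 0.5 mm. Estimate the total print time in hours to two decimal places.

Extrusion cross-section = 0.25 × 0.63, so 0.1575 mm².
Path length: 387000 mm³ / 0.1575 mm² → 2457142.9 mm.
Extrusion time = 2457142.9 / 95, so 25864.7 s.
Number of layers: 273 / 0.25 → 1092 (rounded up).
Z-hop total: 1092 × 1.7 → 1856.4 s.
Altogether 25864.7 + 1856.4 = 27721.1 s, i.e. 7.70 hours.

7.70 hours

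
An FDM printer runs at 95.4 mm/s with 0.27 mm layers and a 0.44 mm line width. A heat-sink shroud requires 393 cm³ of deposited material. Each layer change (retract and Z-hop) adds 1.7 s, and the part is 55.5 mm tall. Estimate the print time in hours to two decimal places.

Line area: 0.27 × 0.44 → 0.1188 mm².
Path length: 393000 mm³ / 0.1188 mm² → 3308080.8 mm.
Time extruding: 3308080.8 / 95.4 → 34675.9 s.
Layers = ⌈55.5/0.27⌉ = 206.
Layer-change overhead: 206 × 1.7 → 350.2 s.
Altogether 34675.9 + 350.2 = 35026.1 s, i.e. 9.73 hours.

9.73 hours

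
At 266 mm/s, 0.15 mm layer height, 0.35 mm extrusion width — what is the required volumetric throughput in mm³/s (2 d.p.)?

13.97

Extrusion cross-section: 0.15 × 0.35 → 0.0525 mm².
Volumetric flow = 266 × 0.0525 = 13.97 mm³/s.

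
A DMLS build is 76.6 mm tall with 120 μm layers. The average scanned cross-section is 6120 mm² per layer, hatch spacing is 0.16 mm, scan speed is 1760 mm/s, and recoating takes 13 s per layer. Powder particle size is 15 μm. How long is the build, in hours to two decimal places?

6.17 hours

Layers = ⌈76.6/0.12⌉ = 639.
Hatch length per layer = 6120 / 0.16 = 38250 mm.
Scan time per layer = 38250 / 1760 = 21.733 s.
Time per layer = 21.733 + 13 = 34.733 s.
Total: 639 × 34.733 s = 22194.387 s → 6.17 hours.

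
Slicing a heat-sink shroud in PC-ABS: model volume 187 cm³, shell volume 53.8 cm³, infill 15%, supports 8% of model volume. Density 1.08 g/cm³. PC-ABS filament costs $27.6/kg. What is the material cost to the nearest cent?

$2.65

Infill region = 187 − 53.8 = 133.2 cm³.
Infill volume = 0.15 × 133.2 = 19.98 cm³.
Support: 0.08 × 187 → 14.96 cm³.
Total extruded = 53.8 + 19.98 + 14.96 = 88.74 cm³.
Mass = 88.74 × 1.08, so 95.8392 g.
At $27.6/kg: 95.8392/1000 × 27.6 = $2.65.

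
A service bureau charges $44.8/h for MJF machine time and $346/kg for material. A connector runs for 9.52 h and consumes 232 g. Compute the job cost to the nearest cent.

Time charge = 44.8 × 9.52 = $426.496.
Material charge: 346 × 232/1000 → $80.272.
Job cost: 426.496 + 80.272 = 506.768 ≈ $506.77.

$506.77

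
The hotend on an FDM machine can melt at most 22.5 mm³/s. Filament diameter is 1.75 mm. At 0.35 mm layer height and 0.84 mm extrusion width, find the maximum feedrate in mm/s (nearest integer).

Bead cross-section = 0.35 × 0.84, so 0.294 mm².
v_max = Q/A = 22.5/0.294 = 76.53 mm/s → 77 mm/s.

77 mm/s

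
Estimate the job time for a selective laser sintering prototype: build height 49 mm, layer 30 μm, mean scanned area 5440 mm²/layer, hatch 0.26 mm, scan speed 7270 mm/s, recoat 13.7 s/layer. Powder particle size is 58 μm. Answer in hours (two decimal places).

Number of layers: 49 / 0.03 → 1634 (rounded up).
Per-layer scan distance = 5440 / 0.26 = 20923.1 mm.
Scan time per layer = 20923.1 / 7270 = 2.878 s.
Time per layer = 2.878 + 13.7, so 16.578 s.
1634 layers × 16.578 s/layer = 27088.452 s, i.e. 7.52 hours.

7.52 hours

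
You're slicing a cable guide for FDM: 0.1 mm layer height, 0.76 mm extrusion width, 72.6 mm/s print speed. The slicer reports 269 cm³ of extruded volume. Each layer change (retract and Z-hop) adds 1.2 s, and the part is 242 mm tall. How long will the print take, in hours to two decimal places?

14.35 hours

Bead cross-section = 0.1 × 0.76, so 0.076 mm².
Total extruded path = 269000/0.076 = 3539473.7 mm.
Time extruding: 3539473.7 / 72.6 → 48753.1 s.
Number of layers: 242 / 0.1 → 2420 (rounded up).
Z-hop total = 2420 × 1.2, so 2904 s.
Altogether 48753.1 + 2904 = 51657.1 s, i.e. 14.35 hours.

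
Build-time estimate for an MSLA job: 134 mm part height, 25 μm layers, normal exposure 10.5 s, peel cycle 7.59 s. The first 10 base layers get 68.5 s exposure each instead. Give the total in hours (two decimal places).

27.10 hours

Layer count = ceil(134 / 0.025) = 5360.
Base layers = 10 × (68.5 + 7.59), so 760.9 s.
Normal layers = 5350 × (10.5 + 7.59), so 96781.5 s.
Sum: 760.9 + 96781.5 = 97542.4 s → 27.10 hours.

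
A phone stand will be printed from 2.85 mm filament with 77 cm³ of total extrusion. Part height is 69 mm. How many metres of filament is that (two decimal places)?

Cross-section of 2.85 mm filament: π·(2.85/2)² = 6.3794 mm².
L = 77000 mm³ / 6.3794 mm² = 12070.1 mm, i.e. 12.07 m.

12.07 m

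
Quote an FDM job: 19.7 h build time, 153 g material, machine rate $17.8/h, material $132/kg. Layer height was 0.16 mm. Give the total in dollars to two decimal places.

$370.86

Machine cost = 17.8 × 19.7 = $350.66.
Material cost: 132 × 153/1000 → $20.196.
Total = 350.66 + 20.196 = 370.856 ≈ $370.86.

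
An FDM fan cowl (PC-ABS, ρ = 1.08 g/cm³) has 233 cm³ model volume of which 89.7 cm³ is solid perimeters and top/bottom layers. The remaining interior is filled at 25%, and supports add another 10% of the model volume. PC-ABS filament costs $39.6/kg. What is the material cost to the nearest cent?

$6.36

Infill region: 233 − 89.7 → 143.3 cm³.
Deposited infill = 0.25 × 143.3, so 35.825 cm³.
Support = 0.10 × 233 = 23.3 cm³.
Deposited volume: 89.7 + 35.825 + 23.3 → 148.825 cm³.
Mass = 148.825 × 1.08 = 160.731 g.
At $39.6/kg: 160.731/1000 × 39.6 = $6.36.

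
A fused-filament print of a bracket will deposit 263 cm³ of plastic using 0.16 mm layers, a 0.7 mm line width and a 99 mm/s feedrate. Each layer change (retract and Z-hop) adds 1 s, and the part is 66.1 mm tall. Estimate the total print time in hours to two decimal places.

6.70 hours

Extrusion cross-section = 0.16 × 0.7 = 0.112 mm².
Toolpath length = 263 cm³ / 0.112 mm² = 263000 / 0.112 = 2348214.3 mm.
Extrusion time: 2348214.3 / 99 → 23719.3 s.
Layer count = ceil(66.1 / 0.16) = 414.
Non-print overhead = 414 × 1 = 414 s.
Altogether 23719.3 + 414 = 24133.3 s, i.e. 6.70 hours.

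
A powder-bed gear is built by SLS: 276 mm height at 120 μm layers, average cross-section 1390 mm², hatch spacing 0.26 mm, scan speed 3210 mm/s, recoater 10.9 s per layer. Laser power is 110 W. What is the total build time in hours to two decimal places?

8.03 hours

Layer count = ceil(276 / 0.12) = 2300.
Hatch length per layer = 1390 / 0.26, so 5346.2 mm.
Laser time per layer = 5346.2 / 3210, so 1.6655 s.
Time per layer = 1.6655 + 10.9, so 12.5655 s.
Total: 2300 × 12.5655 s = 28900.65 s → 8.03 hours.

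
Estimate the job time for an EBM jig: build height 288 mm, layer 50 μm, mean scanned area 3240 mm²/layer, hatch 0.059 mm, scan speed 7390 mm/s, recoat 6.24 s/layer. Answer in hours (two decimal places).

21.87 hours

Layer count = ceil(288 / 0.05) = 5760.
Scan path per layer = 3240 / 0.059 = 54915.3 mm.
Scan time per layer: 54915.3 / 7390 → 7.431 s.
Layer cycle = 7.431 + 6.24, so 13.671 s.
Build time = 5760 × 13.671 = 78744.96 s = 21.87 hours.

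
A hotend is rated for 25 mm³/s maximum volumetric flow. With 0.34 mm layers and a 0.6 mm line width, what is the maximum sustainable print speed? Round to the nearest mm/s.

Bead cross-section: 0.34 × 0.6 → 0.204 mm².
v_max = Q/A = 25/0.204 = 122.55 mm/s → 123 mm/s.

123 mm/s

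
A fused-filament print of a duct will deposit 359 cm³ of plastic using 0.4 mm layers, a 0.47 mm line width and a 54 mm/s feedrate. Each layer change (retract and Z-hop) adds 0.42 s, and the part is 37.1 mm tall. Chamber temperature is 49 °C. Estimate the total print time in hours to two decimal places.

Bead cross-section = 0.4 × 0.47, so 0.188 mm².
Path length: 359000 mm³ / 0.188 mm² → 1909574.5 mm.
Extrusion time: 1909574.5 / 54 → 35362.5 s.
Number of layers: 37.1 / 0.4 → 93 (rounded up).
Z-hop total = 93 × 0.42 = 39.06 s.
Altogether 35362.5 + 39.06 = 35401.56 s, i.e. 9.83 hours.

9.83 hours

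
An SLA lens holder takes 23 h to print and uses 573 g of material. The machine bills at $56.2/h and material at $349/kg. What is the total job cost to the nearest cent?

Machine-time cost = 56.2 × 23, so $1292.60.
Feedstock cost = 349 × 573/1000, so $199.977.
Job cost: 1292.60 + 199.977 = 1492.577 ≈ $1492.58.

$1492.58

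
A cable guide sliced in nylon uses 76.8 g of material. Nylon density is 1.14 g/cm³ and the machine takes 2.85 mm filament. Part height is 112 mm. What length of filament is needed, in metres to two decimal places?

10.56 m

Extruded volume: 76.8/1.14 = 67.3684 cm³ (67368.4 mm³).
Cross-section of 2.85 mm filament: π·(2.85/2)² = 6.3794 mm².
L = V/A = 67368.4/6.3794 = 10560.3 mm → 10.56 m.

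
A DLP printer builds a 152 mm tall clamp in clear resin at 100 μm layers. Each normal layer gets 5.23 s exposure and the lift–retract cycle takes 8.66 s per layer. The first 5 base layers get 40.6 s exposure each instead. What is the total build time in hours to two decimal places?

Layers = ⌈152/0.1⌉ = 1520.
Bottom layers: 5 × (40.6 + 8.66) → 246.3 s.
Remaining layers = 1515 × (5.23 + 8.66), so 21043.35 s.
Total = 246.3 + 21043.35 = 21289.65 s = 5.91 hours.

5.91 hours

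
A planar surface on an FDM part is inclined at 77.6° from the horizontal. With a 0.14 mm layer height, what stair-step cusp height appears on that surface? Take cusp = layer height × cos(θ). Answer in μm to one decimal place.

30.1 μm

cos(77.6°) = 0.2147, so cusp = 0.14 × 0.2147 = 0.030058 mm → 30.1 μm.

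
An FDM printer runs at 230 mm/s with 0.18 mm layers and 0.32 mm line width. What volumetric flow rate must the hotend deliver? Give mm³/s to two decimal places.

A: 0.18 × 0.32 → 0.0576 mm².
Volumetric flow = 230 × 0.0576 = 13.25 mm³/s.

13.25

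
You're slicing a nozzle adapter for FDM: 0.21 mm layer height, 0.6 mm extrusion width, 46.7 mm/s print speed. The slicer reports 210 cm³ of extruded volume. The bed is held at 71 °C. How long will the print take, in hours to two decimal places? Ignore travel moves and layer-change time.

Line area: 0.21 × 0.6 → 0.126 mm².
Total extruded path = 210000/0.126 = 1666666.7 mm.
Time extruding = 1666666.7 / 46.7 = 35688.8 s.
That's 35688.8 s → 9.91 hours.

9.91 hours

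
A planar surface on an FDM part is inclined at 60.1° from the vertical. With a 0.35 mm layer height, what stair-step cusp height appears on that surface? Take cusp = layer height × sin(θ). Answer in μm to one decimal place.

303.4 μm

Cusp = layer height × sin(60.1°) = 0.35 × 0.8669 = 0.303415 mm = 303.4 μm.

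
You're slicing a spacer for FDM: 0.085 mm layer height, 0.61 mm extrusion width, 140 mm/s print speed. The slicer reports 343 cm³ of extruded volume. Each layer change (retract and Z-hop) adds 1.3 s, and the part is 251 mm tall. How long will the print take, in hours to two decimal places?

Extrusion cross-section = 0.085 × 0.61, so 0.05185 mm².
Total extruded path = 343000/0.05185 = 6615236.3 mm.
Extrusion time: 6615236.3 / 140 → 47251.7 s.
Layer count = ceil(251 / 0.085) = 2953.
Non-print overhead = 2953 × 1.3 = 3838.9 s.
Altogether 47251.7 + 3838.9 = 51090.6 s, i.e. 14.19 hours.

14.19 hours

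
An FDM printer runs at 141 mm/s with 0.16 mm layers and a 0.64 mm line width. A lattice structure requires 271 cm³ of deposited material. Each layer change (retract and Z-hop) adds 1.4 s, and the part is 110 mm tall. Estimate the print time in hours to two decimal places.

5.48 hours

Bead cross-section = 0.16 × 0.64, so 0.1024 mm².
Total extruded path = 271000/0.1024 = 2646484.4 mm.
Extrusion time = 2646484.4 / 141, so 18769.4 s.
Layer count = ceil(110 / 0.16) = 688.
Z-hop total = 688 × 1.4, so 963.2 s.
Altogether 18769.4 + 963.2 = 19732.6 s, i.e. 5.48 hours.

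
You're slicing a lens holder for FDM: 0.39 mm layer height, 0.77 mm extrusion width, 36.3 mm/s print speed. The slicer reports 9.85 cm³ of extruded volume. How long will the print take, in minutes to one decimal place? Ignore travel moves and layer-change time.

Bead cross-section = 0.39 × 0.77 = 0.3003 mm².
Path length: 9850 mm³ / 0.3003 mm² → 32800.5 mm.
Print-move time = 32800.5 / 36.3 = 903.6 s.
In the requested units: 903.6 s = 15.1 minutes.

15.1 minutes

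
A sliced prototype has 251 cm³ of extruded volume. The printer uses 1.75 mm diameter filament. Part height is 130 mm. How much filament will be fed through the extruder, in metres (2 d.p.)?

Cross-section of 1.75 mm filament: π·(1.75/2)² = 2.4053 mm².
L = 251000 mm³ / 2.4053 mm² = 104352.89 mm, i.e. 104.35 m.

104.35 m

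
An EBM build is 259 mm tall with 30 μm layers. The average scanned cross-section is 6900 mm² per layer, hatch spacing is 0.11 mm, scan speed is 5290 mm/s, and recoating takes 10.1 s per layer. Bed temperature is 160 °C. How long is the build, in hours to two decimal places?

52.66 hours

Number of layers: 259 / 0.03 → 8634 (rounded up).
Hatch length per layer = 6900 / 0.11 = 62727.3 mm.
Scan time per layer = 62727.3 / 5290, so 11.8577 s.
Per-layer time = 11.8577 + 10.1, so 21.9577 s.
8634 layers × 21.9577 s/layer = 189582.7818 s, i.e. 52.66 hours.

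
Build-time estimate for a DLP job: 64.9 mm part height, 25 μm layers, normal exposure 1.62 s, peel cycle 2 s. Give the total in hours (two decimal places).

2.61 hours

Layer count = ceil(64.9 / 0.025) = 2596.
Cycle time = 1.62 + 2, so 3.62 s.
Build time: 2596 × 3.62 s = 9397.52 s, i.e. 2.61 hours.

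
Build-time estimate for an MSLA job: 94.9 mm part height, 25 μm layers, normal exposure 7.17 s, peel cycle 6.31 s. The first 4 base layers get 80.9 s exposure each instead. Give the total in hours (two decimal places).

Layer count = ceil(94.9 / 0.025) = 3796.
Burn-in layers: 4 × (80.9 + 6.31) → 348.84 s.
Remaining layers = 3792 × (7.17 + 6.31) = 51116.16 s.
Sum: 348.84 + 51116.16 = 51465 s → 14.30 hours.

14.30 hours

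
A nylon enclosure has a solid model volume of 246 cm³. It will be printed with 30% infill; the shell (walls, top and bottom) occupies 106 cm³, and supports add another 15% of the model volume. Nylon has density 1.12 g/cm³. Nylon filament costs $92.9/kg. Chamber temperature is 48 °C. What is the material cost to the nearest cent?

$19.24

Interior volume: 246 − 106 → 140 cm³.
Infill volume = 0.30 × 140 = 42 cm³.
Support = 0.15 × 246 = 36.9 cm³.
Total printed volume = 106 + 42 + 36.9 = 184.9 cm³.
Mass = 184.9 × 1.12 = 207.088 g.
Cost = 207.088 g / 1000 × $92.9/kg = $19.24.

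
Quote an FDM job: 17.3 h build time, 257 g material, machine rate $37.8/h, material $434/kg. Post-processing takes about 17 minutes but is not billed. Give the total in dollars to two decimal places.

Machine-time cost = 37.8 × 17.3, so $653.94.
Feedstock cost: 434 × 257/1000 → $111.538.
Total = 653.94 + 111.538 = 765.478 ≈ $765.48.

$765.48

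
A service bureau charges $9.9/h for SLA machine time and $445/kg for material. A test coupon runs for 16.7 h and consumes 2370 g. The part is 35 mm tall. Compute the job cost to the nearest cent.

$1219.98

Machine cost: 9.9 × 16.7 → $165.33.
Material cost = 445 × 2370/1000, so $1054.65.
Total = 165.33 + 1054.65 = $1219.98.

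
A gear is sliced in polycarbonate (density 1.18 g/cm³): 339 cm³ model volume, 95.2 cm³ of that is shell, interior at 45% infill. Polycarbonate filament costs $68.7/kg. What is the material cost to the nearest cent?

$16.61

Infill region: 339 − 95.2 → 243.8 cm³.
Infill deposited = 0.45 × 243.8 = 109.71 cm³.
Deposited volume = 95.2 + 109.71, so 204.91 cm³.
Mass = 204.91 × 1.18 = 241.7938 g.
Cost = 241.7938 g / 1000 × $68.7/kg = $16.61.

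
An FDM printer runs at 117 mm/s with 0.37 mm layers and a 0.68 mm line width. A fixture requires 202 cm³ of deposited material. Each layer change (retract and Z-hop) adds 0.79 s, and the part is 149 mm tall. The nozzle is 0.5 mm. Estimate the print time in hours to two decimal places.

Line area = 0.37 × 0.68, so 0.2516 mm².
Total extruded path = 202000/0.2516 = 802861.7 mm.
Extrusion time = 802861.7 / 117, so 6862.1 s.
Layers = ⌈149/0.37⌉ = 403.
Non-print overhead = 403 × 0.79, so 318.37 s.
Total = 6862.1 + 318.37 = 7180.47 s = 1.99 hours.

1.99 hours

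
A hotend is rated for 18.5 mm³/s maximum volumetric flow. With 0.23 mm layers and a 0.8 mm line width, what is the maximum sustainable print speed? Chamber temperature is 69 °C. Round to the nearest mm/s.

101 mm/s

A = 0.23 × 0.8, so 0.184 mm².
v_max = Q/A = 18.5/0.184 = 100.54 mm/s → 101 mm/s.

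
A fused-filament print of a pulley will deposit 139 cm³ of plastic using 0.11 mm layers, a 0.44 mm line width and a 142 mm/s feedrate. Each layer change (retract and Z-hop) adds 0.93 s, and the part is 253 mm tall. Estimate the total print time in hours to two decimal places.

Bead cross-section = 0.11 × 0.44 = 0.0484 mm².
Path length: 139000 mm³ / 0.0484 mm² → 2871900.8 mm.
Print-move time: 2871900.8 / 142 → 20224.7 s.
Number of layers: 253 / 0.11 → 2300 (rounded up).
Non-print overhead: 2300 × 0.93 → 2139 s.
Total = 20224.7 + 2139 = 22363.7 s = 6.21 hours.

6.21 hours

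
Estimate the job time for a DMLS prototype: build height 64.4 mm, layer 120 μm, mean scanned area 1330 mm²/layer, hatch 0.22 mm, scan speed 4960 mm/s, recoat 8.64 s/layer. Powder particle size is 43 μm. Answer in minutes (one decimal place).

88.2 minutes

Layers = ⌈64.4/0.12⌉ = 537.
Scan path per layer: 1330 / 0.22 → 6045.5 mm.
Per-layer scan time = 6045.5 / 4960, so 1.2189 s.
Time per layer: 1.2189 + 8.64 → 9.8589 s.
Build time = 537 × 9.8589 = 5294.2293 s = 88.2 minutes.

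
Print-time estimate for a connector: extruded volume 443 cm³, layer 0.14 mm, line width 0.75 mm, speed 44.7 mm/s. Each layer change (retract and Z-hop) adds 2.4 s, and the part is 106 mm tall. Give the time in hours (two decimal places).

Bead cross-section = 0.14 × 0.75 = 0.105 mm².
Toolpath length = 443 cm³ / 0.105 mm² = 443000 / 0.105 = 4219047.6 mm.
Time extruding = 4219047.6 / 44.7, so 94385.9 s.
Layers = ⌈106/0.14⌉ = 758.
Non-print overhead: 758 × 2.4 → 1819.2 s.
Total = 94385.9 + 1819.2 = 96205.1 s = 26.72 hours.

26.72 hours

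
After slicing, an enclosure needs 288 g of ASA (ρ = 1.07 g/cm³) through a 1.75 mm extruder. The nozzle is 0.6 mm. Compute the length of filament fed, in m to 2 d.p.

111.90 m

Extruded volume: 288/1.07 = 269.1589 cm³ (269158.9 mm³).
Cross-section of 1.75 mm filament: π·(1.75/2)² = 2.4053 mm².
Length = 269158.9 / 2.4053 = 111902.42 mm = 111.90 m.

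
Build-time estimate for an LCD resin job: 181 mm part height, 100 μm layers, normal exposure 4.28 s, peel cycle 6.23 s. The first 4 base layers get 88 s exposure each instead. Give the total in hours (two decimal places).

Layers = ⌈181/0.1⌉ = 1810.
Burn-in layers = 4 × (88 + 6.23), so 376.92 s.
Remaining layers = 1806 × (4.28 + 6.23), so 18981.06 s.
Total = 376.92 + 18981.06 = 19357.98 s = 5.38 hours.

5.38 hours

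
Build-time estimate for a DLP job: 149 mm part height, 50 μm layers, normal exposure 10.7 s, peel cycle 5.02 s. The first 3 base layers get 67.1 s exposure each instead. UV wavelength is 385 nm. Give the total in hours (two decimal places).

Number of layers: 149 / 0.05 → 2980 (rounded up).
Bottom layers = 3 × (67.1 + 5.02) = 216.36 s.
Normal layers = 2977 × (10.7 + 5.02) = 46798.44 s.
Total = 216.36 + 46798.44 = 47014.8 s = 13.06 hours.

13.06 hours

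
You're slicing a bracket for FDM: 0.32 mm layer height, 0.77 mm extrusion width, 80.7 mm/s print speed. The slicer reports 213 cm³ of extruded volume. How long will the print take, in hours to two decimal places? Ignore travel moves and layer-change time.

2.98 hours

Extrusion cross-section = 0.32 × 0.77, so 0.2464 mm².
Total extruded path = 213000/0.2464 = 864448.1 mm.
Print-move time = 864448.1 / 80.7 = 10711.9 s.
Converting: 10711.9 s = 2.98 hours.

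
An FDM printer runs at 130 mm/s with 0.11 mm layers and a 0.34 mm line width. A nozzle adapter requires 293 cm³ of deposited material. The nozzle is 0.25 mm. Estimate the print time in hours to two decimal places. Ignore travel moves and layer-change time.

16.74 hours

Extrusion cross-section = 0.11 × 0.34, so 0.0374 mm².
Path length: 293000 mm³ / 0.0374 mm² → 7834224.6 mm.
Print-move time = 7834224.6 / 130 = 60263.3 s.
That's 60263.3 s → 16.74 hours.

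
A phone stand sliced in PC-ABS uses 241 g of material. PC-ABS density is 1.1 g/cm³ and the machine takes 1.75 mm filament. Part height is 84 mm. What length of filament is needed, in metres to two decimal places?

Extruded volume: 241/1.1 = 219.0909 cm³ (219090.9 mm³).
Cross-section of 1.75 mm filament: π·(1.75/2)² = 2.4053 mm².
Length = 219090.9 / 2.4053 = 91086.73 mm = 91.09 m.

91.09 m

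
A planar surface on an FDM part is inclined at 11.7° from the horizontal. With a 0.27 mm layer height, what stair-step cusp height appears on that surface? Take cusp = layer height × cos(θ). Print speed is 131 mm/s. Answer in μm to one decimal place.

Cusp = layer height × cos(11.7°) = 0.27 × 0.9792 = 0.264384 mm = 264.4 μm.

264.4 μm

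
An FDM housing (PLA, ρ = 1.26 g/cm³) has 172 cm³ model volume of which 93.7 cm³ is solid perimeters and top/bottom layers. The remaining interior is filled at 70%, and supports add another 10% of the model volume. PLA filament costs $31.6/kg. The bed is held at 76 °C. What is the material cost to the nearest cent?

$6.60

Interior volume: 172 − 93.7 → 78.3 cm³.
Infill volume = 0.70 × 78.3, so 54.81 cm³.
Support = 0.10 × 172, so 17.2 cm³.
Total extruded = 93.7 + 54.81 + 17.2 = 165.71 cm³.
Mass = 165.71 × 1.26, so 208.7946 g.
At $31.6/kg: 208.7946/1000 × 31.6 = $6.60.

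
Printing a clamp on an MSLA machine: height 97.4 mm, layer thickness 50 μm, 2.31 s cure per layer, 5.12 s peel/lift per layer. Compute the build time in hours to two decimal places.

Layer count = ceil(97.4 / 0.05) = 1948.
Per-layer time = 2.31 + 5.12 = 7.43 s.
Build time: 1948 × 7.43 s = 14473.64 s, i.e. 4.02 hours.

4.02 hours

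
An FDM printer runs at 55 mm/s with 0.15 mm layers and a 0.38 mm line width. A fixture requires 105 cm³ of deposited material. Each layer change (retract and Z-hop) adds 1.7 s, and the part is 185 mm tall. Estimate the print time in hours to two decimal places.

9.89 hours

Extrusion cross-section = 0.15 × 0.38, so 0.057 mm².
Path length: 105000 mm³ / 0.057 mm² → 1842105.3 mm.
Extrusion time: 1842105.3 / 55 → 33492.8 s.
Layer count = ceil(185 / 0.15) = 1234.
Non-print overhead = 1234 × 1.7, so 2097.8 s.
Altogether 33492.8 + 2097.8 = 35590.6 s, i.e. 9.89 hours.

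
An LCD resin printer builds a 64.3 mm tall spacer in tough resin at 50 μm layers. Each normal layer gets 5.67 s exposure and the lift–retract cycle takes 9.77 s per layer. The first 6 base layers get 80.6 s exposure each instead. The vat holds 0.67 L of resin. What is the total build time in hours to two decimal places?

5.64 hours

Layers = ⌈64.3/0.05⌉ = 1286.
Burn-in layers = 6 × (80.6 + 9.77) = 542.22 s.
Normal layers = 1280 × (5.67 + 9.77) = 19763.2 s.
Sum: 542.22 + 19763.2 = 20305.42 s → 5.64 hours.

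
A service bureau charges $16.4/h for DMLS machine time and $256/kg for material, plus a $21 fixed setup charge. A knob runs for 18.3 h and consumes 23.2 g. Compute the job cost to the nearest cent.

$327.06

Time charge: 16.4 × 18.3 → $300.12.
Material cost: 256 × 23.2/1000 → $5.9392.
Adding setup: 300.12 + 5.9392 + 21 → 327.0592 ≈ $327.06.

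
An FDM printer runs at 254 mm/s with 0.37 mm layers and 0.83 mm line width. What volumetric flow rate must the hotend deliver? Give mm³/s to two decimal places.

78.00

A = 0.37 × 0.83, so 0.3071 mm².
Q = v·A = 254 × 0.3071 = 78.00 mm³/s.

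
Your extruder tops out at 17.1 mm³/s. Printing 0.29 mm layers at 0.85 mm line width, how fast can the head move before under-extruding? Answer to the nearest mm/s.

Extrusion cross-section: 0.29 × 0.85 → 0.2465 mm².
v_max = Q/A = 17.1/0.2465 = 69.37 mm/s → 69 mm/s.

69 mm/s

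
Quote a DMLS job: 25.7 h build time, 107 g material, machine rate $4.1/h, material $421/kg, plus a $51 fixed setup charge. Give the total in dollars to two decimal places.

Time charge = 4.1 × 25.7, so $105.37.
Feedstock cost = 421 × 107/1000 = $45.047.
Adding setup: 105.37 + 45.047 + 51 → 201.417 ≈ $201.42.

$201.42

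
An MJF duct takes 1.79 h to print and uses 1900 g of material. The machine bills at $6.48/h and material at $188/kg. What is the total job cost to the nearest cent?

$368.80

Machine-time cost = 6.48 × 1.79, so $11.5992.
Feedstock cost = 188 × 1900/1000, so $357.20.
Total = 11.5992 + 357.20 = 368.7992 ≈ $368.80.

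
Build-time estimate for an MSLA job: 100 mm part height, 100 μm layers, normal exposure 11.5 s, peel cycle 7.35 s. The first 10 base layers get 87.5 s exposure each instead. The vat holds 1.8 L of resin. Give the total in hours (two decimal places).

5.45 hours

Number of layers: 100 / 0.1 → 1000 (rounded up).
Base layers: 10 × (87.5 + 7.35) → 948.5 s.
Normal layers: 990 × (11.5 + 7.35) → 18661.5 s.
Total = 948.5 + 18661.5 = 19610 s = 5.45 hours.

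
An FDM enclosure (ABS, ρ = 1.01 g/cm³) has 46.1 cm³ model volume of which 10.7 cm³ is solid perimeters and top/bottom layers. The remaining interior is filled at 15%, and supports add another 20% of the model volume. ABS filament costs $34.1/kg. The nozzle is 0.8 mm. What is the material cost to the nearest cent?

$0.87

Interior volume: 46.1 − 10.7 → 35.4 cm³.
Deposited infill = 0.15 × 35.4 = 5.31 cm³.
Support: 0.20 × 46.1 → 9.22 cm³.
Total printed volume = 10.7 + 5.31 + 9.22, so 25.23 cm³.
Mass = 25.23 × 1.01, so 25.4823 g.
Cost = 25.4823 g / 1000 × $34.1/kg = $0.87.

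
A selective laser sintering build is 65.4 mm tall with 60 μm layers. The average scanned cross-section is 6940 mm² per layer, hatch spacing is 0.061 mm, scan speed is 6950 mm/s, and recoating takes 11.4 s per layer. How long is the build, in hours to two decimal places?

Number of layers: 65.4 / 0.06 → 1090 (rounded up).
Per-layer scan distance = 6940 / 0.061, so 113770.5 mm.
Per-layer scan time = 113770.5 / 6950, so 16.3699 s.
Layer cycle = 16.3699 + 11.4, so 27.7699 s.
1090 layers × 27.7699 s/layer = 30269.191 s, i.e. 8.41 hours.

8.41 hours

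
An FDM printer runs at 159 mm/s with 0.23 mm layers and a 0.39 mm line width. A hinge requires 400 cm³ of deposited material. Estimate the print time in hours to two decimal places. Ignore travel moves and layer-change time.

Line area: 0.23 × 0.39 → 0.0897 mm².
Total extruded path = 400000/0.0897 = 4459308.8 mm.
Time extruding: 4459308.8 / 159 → 28046 s.
That's 28046 s → 7.79 hours.

7.79 hours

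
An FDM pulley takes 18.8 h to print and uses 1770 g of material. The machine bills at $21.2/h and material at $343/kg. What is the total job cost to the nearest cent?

$1005.67

Time charge: 21.2 × 18.8 → $398.56.
Material charge = 343 × 1770/1000, so $607.11.
Total = 398.56 + 607.11 = $1005.67.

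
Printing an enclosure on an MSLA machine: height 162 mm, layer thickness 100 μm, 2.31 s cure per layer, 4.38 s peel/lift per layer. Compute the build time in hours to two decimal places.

Layer count = ceil(162 / 0.1) = 1620.
Cycle time = 2.31 + 4.38, so 6.69 s.
Total = 1620 × 6.69 = 10837.8 s = 3.01 hours.

3.01 hours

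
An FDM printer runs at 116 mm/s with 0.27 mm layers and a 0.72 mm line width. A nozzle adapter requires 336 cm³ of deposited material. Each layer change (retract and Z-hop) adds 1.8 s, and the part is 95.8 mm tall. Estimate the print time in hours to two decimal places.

Line area: 0.27 × 0.72 → 0.1944 mm².
Path length: 336000 mm³ / 0.1944 mm² → 1728395.1 mm.
Print-move time = 1728395.1 / 116 = 14900 s.
Number of layers: 95.8 / 0.27 → 355 (rounded up).
Z-hop total: 355 × 1.8 → 639 s.
Total = 14900 + 639 = 15539 s = 4.32 hours.

4.32 hours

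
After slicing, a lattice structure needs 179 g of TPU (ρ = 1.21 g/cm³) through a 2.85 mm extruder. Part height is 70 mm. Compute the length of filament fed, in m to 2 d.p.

23.19 m

Extruded volume: 179/1.21 = 147.9339 cm³ (147933.9 mm³).
Filament cross-section = π × (2.85/2)² = 6.3794 mm².
L = V/A = 147933.9/6.3794 = 23189.31 mm → 23.19 m.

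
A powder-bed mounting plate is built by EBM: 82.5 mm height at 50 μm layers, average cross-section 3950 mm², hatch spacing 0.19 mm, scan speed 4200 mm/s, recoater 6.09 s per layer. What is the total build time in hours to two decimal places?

Layers = ⌈82.5/0.05⌉ = 1650.
Hatch length per layer = 3950 / 0.19, so 20789.5 mm.
Beam time per layer = 20789.5 / 4200, so 4.9499 s.
Per-layer time = 4.9499 + 6.09 = 11.0399 s.
1650 layers × 11.0399 s/layer = 18215.835 s, i.e. 5.06 hours.

5.06 hours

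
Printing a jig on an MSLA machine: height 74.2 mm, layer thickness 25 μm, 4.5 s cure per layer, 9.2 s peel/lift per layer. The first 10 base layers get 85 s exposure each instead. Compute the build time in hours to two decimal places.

11.52 hours

Layer count = ceil(74.2 / 0.025) = 2968.
Burn-in layers: 10 × (85 + 9.2) → 942 s.
Regular layers = 2958 × (4.5 + 9.2), so 40524.6 s.
Sum: 942 + 40524.6 = 41466.6 s → 11.52 hours.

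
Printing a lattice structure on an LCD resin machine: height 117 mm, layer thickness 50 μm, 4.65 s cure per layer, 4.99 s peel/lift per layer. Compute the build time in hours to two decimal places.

Layers = ⌈117/0.05⌉ = 2340.
Cycle time = 4.65 + 4.99, so 9.64 s.
Total = 2340 × 9.64 = 22557.6 s = 6.27 hours.

6.27 hours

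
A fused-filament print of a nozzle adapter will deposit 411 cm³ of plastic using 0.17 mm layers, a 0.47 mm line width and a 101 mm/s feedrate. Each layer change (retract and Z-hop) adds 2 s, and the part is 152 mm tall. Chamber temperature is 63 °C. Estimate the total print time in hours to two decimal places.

14.64 hours

Bead cross-section = 0.17 × 0.47 = 0.0799 mm².
Toolpath length = 411 cm³ / 0.0799 mm² = 411000 / 0.0799 = 5143929.9 mm.
Time extruding: 5143929.9 / 101 → 50930 s.
Layer count = ceil(152 / 0.17) = 895.
Non-print overhead = 895 × 2, so 1790 s.
Altogether 50930 + 1790 = 52720 s, i.e. 14.64 hours.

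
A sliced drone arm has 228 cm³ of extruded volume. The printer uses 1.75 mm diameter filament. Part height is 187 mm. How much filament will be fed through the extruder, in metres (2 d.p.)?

94.79 m

Filament cross-section = π × (1.75/2)² = 2.4053 mm².
L = 228000 mm³ / 2.4053 mm² = 94790.67 mm, i.e. 94.79 m.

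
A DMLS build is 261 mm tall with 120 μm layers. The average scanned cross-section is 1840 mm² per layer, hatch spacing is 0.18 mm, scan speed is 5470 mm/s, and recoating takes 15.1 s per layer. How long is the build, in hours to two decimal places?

10.25 hours

Layer count = ceil(261 / 0.12) = 2175.
Per-layer scan distance: 1840 / 0.18 → 10222.2 mm.
Laser time per layer: 10222.2 / 5470 → 1.8688 s.
Time per layer: 1.8688 + 15.1 → 16.9688 s.
Build time = 2175 × 16.9688 = 36907.14 s = 10.25 hours.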